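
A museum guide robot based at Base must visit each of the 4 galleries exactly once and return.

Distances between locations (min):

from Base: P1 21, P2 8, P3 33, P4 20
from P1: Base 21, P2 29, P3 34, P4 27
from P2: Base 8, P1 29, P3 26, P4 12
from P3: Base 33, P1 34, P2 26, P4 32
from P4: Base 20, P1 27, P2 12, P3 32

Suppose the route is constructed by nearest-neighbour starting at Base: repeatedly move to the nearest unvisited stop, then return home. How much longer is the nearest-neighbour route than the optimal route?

The nearest-neighbour route is 7 min longer than optimal.

From Base: P2=8, P4=20, P1=21, P3=33 → choose P2 (8).
From P2: P4=12, P3=26, P1=29 → choose P4 (12).
From P4: P1=27, P3=32 → choose P1 (27).
From P1: P3=34 → choose P3 (34).
NN route Base → P2 → P4 → P1 → P3 → Base costs 114.
Optimal: Base → P1 → P3 → P4 → P2 → Base costs 107 (by enumerating all 12 distinct tours).
Excess = 114 − 107 = 7.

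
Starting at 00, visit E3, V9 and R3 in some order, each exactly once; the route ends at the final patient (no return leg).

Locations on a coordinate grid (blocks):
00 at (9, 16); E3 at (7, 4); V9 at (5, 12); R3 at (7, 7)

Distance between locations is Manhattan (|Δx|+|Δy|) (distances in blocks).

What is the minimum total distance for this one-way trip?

Shortest open route: 18 blocks.

There are 3! = 6 possible orderings.
00 → E3 → V9 → R3: 14+10+7 = 31
00 → E3 → R3 → V9: 14+3+7 = 24
00 → V9 → E3 → R3: 8+10+3 = 21
00 → V9 → R3 → E3: 8+7+3 = 18
00 → R3 → E3 → V9: 11+3+10 = 24
00 → R3 → V9 → E3: 11+7+10 = 28
The minimum is 18.
One shortest path: 00 → V9 → R3 → E3.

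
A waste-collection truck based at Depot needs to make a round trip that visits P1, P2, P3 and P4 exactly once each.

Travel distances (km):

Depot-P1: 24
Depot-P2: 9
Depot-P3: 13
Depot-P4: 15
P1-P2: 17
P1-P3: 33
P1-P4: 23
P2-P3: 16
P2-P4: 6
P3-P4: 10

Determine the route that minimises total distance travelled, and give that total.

70 km — the shortest possible round trip.

Depot-P1-P2-P3-P4-Depot: 24+17+16+10+15 = 82
Depot-P1-P2-P4-P3-Depot: 24+17+6+10+13 = 70
Depot-P1-P3-P2-P4-Depot: 24+33+16+6+15 = 94
Depot-P1-P3-P4-P2-Depot: 24+33+10+6+9 = 82
Depot-P1-P4-P2-P3-Depot: 24+23+6+16+13 = 82
Depot-P1-P4-P3-P2-Depot: 24+23+10+16+9 = 82
Depot-P2-P1-P3-P4-Depot: 9+17+33+10+15 = 84
Depot-P2-P1-P4-P3-Depot: 9+17+23+10+13 = 72
Depot-P2-P3-P1-P4-Depot: 9+16+33+23+15 = 96
Depot-P2-P4-P1-P3-Depot: 9+6+23+33+13 = 84
Depot-P3-P1-P2-P4-Depot: 13+33+17+6+15 = 84
Depot-P3-P2-P1-P4-Depot: 13+16+17+23+15 = 84
The minimum is 70.
One optimal route: Depot → P1 → P2 → P4 → P3 → Depot (or its reverse).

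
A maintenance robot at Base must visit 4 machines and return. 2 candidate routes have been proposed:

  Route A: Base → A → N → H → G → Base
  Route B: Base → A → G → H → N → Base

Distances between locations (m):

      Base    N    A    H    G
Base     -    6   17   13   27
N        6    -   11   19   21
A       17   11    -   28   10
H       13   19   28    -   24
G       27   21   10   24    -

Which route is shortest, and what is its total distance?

76 m — Route B is the shortest.

Route A: 17 + 11 + 19 + 24 + 27 = 98
Route B: 17 + 10 + 24 + 19 + 6 = 76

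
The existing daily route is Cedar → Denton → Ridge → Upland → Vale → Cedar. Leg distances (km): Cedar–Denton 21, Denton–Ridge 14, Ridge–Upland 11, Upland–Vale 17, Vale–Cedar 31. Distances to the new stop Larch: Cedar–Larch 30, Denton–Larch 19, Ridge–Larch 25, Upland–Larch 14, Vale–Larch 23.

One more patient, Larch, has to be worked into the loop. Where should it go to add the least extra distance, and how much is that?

Adding 20 km by placing Larch on the Upland–Vale leg.

Insertion cost between consecutive stops i–j is d(i,Larch) + d(Larch,j) − d(i,j):
  between Cedar and Denton: 30 + 19 − 21 = 28
  between Denton and Ridge: 19 + 25 − 14 = 30
  between Ridge and Upland: 25 + 14 − 11 = 28
  between Upland and Vale: 14 + 23 − 17 = 20
  between Vale and Cedar: 23 + 30 − 31 = 22
Cheapest insertion is between Upland and Vale, adding 20.
New total = 94 + 20 = 114.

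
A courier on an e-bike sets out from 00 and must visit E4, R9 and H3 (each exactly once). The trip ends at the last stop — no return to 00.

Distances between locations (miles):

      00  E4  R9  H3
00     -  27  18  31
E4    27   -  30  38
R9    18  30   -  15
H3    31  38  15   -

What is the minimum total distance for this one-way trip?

There are 3! = 6 possible orderings.
00→E4→R9→H3: 27+30+15 = 72
00→E4→H3→R9: 27+38+15 = 80
00→R9→E4→H3: 18+30+38 = 86
00→R9→H3→E4: 18+15+38 = 71
00→H3→E4→R9: 31+38+30 = 99
00→H3→R9→E4: 31+15+30 = 76
The minimum is 71.
One shortest path: 00 → R9 → H3 → E4.

Shortest open route: 71 miles.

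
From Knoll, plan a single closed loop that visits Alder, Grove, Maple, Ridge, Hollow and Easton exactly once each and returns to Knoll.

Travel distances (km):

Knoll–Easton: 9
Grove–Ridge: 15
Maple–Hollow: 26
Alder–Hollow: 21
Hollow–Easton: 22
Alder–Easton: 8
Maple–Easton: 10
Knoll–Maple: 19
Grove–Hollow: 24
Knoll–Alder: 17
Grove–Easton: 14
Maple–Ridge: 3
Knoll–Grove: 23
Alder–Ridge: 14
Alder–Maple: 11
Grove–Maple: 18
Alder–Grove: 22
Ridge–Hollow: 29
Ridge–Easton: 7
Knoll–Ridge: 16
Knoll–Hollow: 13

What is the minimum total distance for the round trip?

Minimum total distance: 83 km.

There are 360 distinct closed tours to check (reversals are equivalent).
Knoll - Alder - Grove - Maple - Ridge - Hollow - Easton - Knoll: 17+22+18+3+29+22+9 = 120
Knoll - Alder - Grove - Maple - Ridge - Easton - Hollow - Knoll: 17+22+18+3+7+22+13 = 102
Knoll - Alder - Grove - Maple - Hollow - Ridge - Easton - Knoll: 17+22+18+26+29+7+9 = 128
Knoll - Alder - Grove - Maple - Hollow - Easton - Ridge - Knoll: 17+22+18+26+22+7+16 = 128
Knoll - Alder - Grove - Maple - Easton - Ridge - Hollow - Knoll: 17+22+18+10+7+29+13 = 116
Knoll - Alder - Grove - Maple - Easton - Hollow - Ridge - Knoll: 17+22+18+10+22+29+16 = 134
Knoll - Alder - Grove - Ridge - Maple - Hollow - Easton - Knoll: 17+22+15+3+26+22+9 = 114
Knoll - Alder - Grove - Ridge - Maple - Easton - Hollow - Knoll: 17+22+15+3+10+22+13 = 102
… (352 more)
Knoll - Hollow - Grove - Ridge - Maple - Alder - Easton - Knoll: 13+24+15+3+11+8+9 = 83  ← best
The minimum is 83.
One optimal route: Knoll → Hollow → Grove → Ridge → Maple → Alder → Easton → Knoll (or its reverse).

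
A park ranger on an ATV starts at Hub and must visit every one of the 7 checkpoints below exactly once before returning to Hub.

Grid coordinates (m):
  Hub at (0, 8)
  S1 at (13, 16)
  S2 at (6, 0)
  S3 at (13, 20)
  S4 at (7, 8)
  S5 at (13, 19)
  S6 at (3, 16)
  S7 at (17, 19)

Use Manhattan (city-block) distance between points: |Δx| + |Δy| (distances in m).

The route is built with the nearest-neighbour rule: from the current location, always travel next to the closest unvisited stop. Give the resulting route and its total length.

At Hub the remaining stops are S4 7, S6 11, S2 14, S1 21, S5 24, S3 25, S7 28; go to S4.
At S4 the remaining stops are S2 9, S6 12, S1 14, S5 17, S3 18, S7 21; go to S2.
At S2 the remaining stops are S6 19, S1 23, S5 26, S3 27, S7 30; go to S6.
At S6 the remaining stops are S1 10, S5 13, S3 14, S7 17; go to S1.
At S1 the remaining stops are S5 3, S3 4, S7 7; go to S5.
At S5 the remaining stops are S3 1, S7 4; go to S3.
At S3 the remaining stops are S7 5; go to S7.
Return S7→Hub: 28.
Total = 7 + 9 + 19 + 10 + 3 + 1 + 5 + 28 = 82.

Nearest-neighbour total = 82 m; route Hub → S4 → S2 → S6 → S1 → S5 → S3 → S7 → Hub.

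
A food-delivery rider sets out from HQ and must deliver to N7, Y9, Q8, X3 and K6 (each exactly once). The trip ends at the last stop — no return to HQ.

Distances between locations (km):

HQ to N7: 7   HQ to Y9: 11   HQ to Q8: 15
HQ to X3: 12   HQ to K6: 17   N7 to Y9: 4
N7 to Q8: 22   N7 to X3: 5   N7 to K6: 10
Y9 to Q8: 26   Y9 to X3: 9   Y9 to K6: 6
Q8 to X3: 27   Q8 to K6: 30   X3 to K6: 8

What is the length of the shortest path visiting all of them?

There are 5! = 120 possible orderings.
HQ → N7 → Y9 → Q8 → X3 → K6: 7+4+26+27+8 = 72
HQ → N7 → Y9 → Q8 → K6 → X3: 7+4+26+30+8 = 75
HQ → N7 → Y9 → X3 → Q8 → K6: 7+4+9+27+30 = 77
HQ → N7 → Y9 → X3 → K6 → Q8: 7+4+9+8+30 = 58
HQ → N7 → Y9 → K6 → Q8 → X3: 7+4+6+30+27 = 74
HQ → N7 → Y9 → K6 → X3 → Q8: 7+4+6+8+27 = 52
HQ → N7 → Q8 → Y9 → X3 → K6: 7+22+26+9+8 = 72
HQ → N7 → Q8 → Y9 → K6 → X3: 7+22+26+6+8 = 69
HQ → N7 → Q8 → X3 → Y9 → K6: 7+22+27+9+6 = 71
HQ → N7 → Q8 → X3 → K6 → Y9: 7+22+27+8+6 = 70
HQ → N7 → Q8 → K6 → Y9 → X3: 7+22+30+6+9 = 74
HQ → N7 → Q8 → K6 → X3 → Y9: 7+22+30+8+9 = 76
HQ → N7 → X3 → Y9 → Q8 → K6: 7+5+9+26+30 = 77
HQ → N7 → X3 → Y9 → K6 → Q8: 7+5+9+6+30 = 57
… (106 more)
The minimum is 52.
One shortest path: HQ → N7 → Y9 → K6 → X3 → Q8.

Minimum one-way distance = 52 km.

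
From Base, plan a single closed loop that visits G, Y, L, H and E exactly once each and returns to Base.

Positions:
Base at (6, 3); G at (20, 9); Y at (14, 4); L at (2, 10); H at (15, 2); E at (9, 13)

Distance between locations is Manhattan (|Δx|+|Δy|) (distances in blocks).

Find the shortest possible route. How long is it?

60 blocks — the shortest possible round trip.

There are 60 distinct closed tours to check (reversals are equivalent).
Base - G - Y - L - H - E - Base: 20+11+18+21+17+13 = 100
Base - G - Y - L - E - H - Base: 20+11+18+10+17+10 = 86
Base - G - Y - H - L - E - Base: 20+11+3+21+10+13 = 78
Base - G - Y - H - E - L - Base: 20+11+3+17+10+11 = 72
Base - G - Y - E - L - H - Base: 20+11+14+10+21+10 = 86
Base - G - Y - E - H - L - Base: 20+11+14+17+21+11 = 94
Base - G - L - Y - H - E - Base: 20+19+18+3+17+13 = 90
Base - G - L - Y - E - H - Base: 20+19+18+14+17+10 = 98
Base - G - L - H - Y - E - Base: 20+19+21+3+14+13 = 90
Base - G - L - H - E - Y - Base: 20+19+21+17+14+9 = 100
Base - G - L - E - Y - H - Base: 20+19+10+14+3+10 = 76
Base - G - L - E - H - Y - Base: 20+19+10+17+3+9 = 78
Base - G - H - Y - L - E - Base: 20+12+3+18+10+13 = 76
Base - G - H - Y - E - L - Base: 20+12+3+14+10+11 = 70
… (46 more)
Base - Y - H - G - E - L - Base: 9+3+12+15+10+11 = 60  ← best
The minimum is 60.
One optimal route: Base → Y → H → G → E → L → Base (or its reverse).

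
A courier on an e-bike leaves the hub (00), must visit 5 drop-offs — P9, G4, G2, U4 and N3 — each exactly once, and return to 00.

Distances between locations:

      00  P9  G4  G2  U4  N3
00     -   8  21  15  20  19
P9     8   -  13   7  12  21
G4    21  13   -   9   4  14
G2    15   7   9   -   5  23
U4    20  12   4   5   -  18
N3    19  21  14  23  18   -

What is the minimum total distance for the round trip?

Shortest round trip = 57.

00 - P9 - G4 - G2 - U4 - N3 - 00: 8+13+9+5+18+19 = 72
00 - P9 - G4 - G2 - N3 - U4 - 00: 8+13+9+23+18+20 = 91
00 - P9 - G4 - U4 - G2 - N3 - 00: 8+13+4+5+23+19 = 72
00 - P9 - G4 - U4 - N3 - G2 - 00: 8+13+4+18+23+15 = 81
00 - P9 - G4 - N3 - G2 - U4 - 00: 8+13+14+23+5+20 = 83
00 - P9 - G4 - N3 - U4 - G2 - 00: 8+13+14+18+5+15 = 73
00 - P9 - G2 - G4 - U4 - N3 - 00: 8+7+9+4+18+19 = 65
00 - P9 - G2 - G4 - N3 - U4 - 00: 8+7+9+14+18+20 = 76
00 - P9 - G2 - U4 - G4 - N3 - 00: 8+7+5+4+14+19 = 57
00 - P9 - G2 - U4 - N3 - G4 - 00: 8+7+5+18+14+21 = 73
00 - P9 - G2 - N3 - G4 - U4 - 00: 8+7+23+14+4+20 = 76
00 - P9 - G2 - N3 - U4 - G4 - 00: 8+7+23+18+4+21 = 81
00 - P9 - U4 - G4 - G2 - N3 - 00: 8+12+4+9+23+19 = 75
00 - P9 - U4 - G4 - N3 - G2 - 00: 8+12+4+14+23+15 = 76
… (46 more)
The minimum is 57.
One optimal route: 00 → P9 → G2 → U4 → G4 → N3 → 00 (or its reverse).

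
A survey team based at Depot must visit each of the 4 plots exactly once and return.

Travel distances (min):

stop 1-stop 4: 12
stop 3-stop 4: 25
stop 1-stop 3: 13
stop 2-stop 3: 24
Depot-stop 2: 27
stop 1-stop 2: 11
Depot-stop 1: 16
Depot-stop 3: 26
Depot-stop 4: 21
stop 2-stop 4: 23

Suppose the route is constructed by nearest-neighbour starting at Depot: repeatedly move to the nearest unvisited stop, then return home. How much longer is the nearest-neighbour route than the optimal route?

Depot: stop 1=16, stop 4=21, stop 3=26, stop 2=27 ⇒ stop 1
stop 1: stop 2=11, stop 4=12, stop 3=13 ⇒ stop 2
stop 2: stop 4=23, stop 3=24 ⇒ stop 4
stop 4: stop 3=25 ⇒ stop 3
NN route Depot → stop 1 → stop 2 → stop 4 → stop 3 → Depot costs 101.
Optimal: Depot → stop 3 → stop 1 → stop 2 → stop 4 → Depot costs 94 (by enumerating all 12 distinct tours).
Excess = 101 − 94 = 7.

7 min longer than the optimal tour.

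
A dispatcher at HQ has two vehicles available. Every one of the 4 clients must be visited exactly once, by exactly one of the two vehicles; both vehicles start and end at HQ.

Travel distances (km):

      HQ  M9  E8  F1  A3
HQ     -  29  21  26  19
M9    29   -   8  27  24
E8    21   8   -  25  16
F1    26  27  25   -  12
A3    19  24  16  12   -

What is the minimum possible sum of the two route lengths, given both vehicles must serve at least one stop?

There are 2^3 − 1 = 7 ways to divide the 4 stops into two non-empty groups. For each, the best each vehicle can do is its own shortest tour through its group:
  {M9} + {E8, F1, A3}: 58 + 75 = 133
  {E8} + {M9, F1, A3}: 42 + 87 = 129
  {M9, E8} + {F1, A3}: 58 + 57 = 115
  {F1} + {M9, E8, A3}: 52 + 72 = 124
  {M9, F1} + {E8, A3}: 82 + 56 = 138
  {E8, F1} + {M9, A3}: 72 + 72 = 144
  … (7 splits in total)
Best: vehicle 1 HQ → M9 → E8 → HQ = 58; vehicle 2 HQ → F1 → A3 → HQ = 57; combined 115.

115 km — the smallest possible combined total.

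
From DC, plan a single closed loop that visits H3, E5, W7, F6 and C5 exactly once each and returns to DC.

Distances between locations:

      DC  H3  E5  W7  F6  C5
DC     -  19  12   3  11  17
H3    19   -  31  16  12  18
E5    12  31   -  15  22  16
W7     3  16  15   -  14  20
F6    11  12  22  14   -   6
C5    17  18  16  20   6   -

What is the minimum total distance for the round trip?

With 5 stops there are 5!/2 = 60 distinct round trips (a route and its reverse cost the same).
DC-H3-E5-W7-F6-C5-DC: 19+31+15+14+6+17 = 102
DC-H3-E5-W7-C5-F6-DC: 19+31+15+20+6+11 = 102
DC-H3-E5-F6-W7-C5-DC: 19+31+22+14+20+17 = 123
DC-H3-E5-F6-C5-W7-DC: 19+31+22+6+20+3 = 101
DC-H3-E5-C5-W7-F6-DC: 19+31+16+20+14+11 = 111
DC-H3-E5-C5-F6-W7-DC: 19+31+16+6+14+3 = 89
DC-H3-W7-E5-F6-C5-DC: 19+16+15+22+6+17 = 95
DC-H3-W7-E5-C5-F6-DC: 19+16+15+16+6+11 = 83
DC-H3-W7-F6-E5-C5-DC: 19+16+14+22+16+17 = 104
DC-H3-W7-F6-C5-E5-DC: 19+16+14+6+16+12 = 83
DC-H3-W7-C5-E5-F6-DC: 19+16+20+16+22+11 = 104
DC-H3-W7-C5-F6-E5-DC: 19+16+20+6+22+12 = 95
DC-H3-F6-E5-W7-C5-DC: 19+12+22+15+20+17 = 105
DC-H3-F6-E5-C5-W7-DC: 19+12+22+16+20+3 = 92
… (46 more)
DC-E5-C5-F6-H3-W7-DC: 12+16+6+12+16+3 = 65  ← best
The minimum is 65.
One optimal route: DC → E5 → C5 → F6 → H3 → W7 → DC (or its reverse).

Minimum total distance: 65.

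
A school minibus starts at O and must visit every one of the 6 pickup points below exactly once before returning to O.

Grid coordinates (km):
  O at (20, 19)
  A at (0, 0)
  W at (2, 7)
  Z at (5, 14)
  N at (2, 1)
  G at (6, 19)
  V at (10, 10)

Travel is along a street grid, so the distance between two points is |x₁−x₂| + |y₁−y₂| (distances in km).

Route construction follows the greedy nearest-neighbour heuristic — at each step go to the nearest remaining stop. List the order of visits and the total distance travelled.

O → [G:14 / V:19 / Z:20 / W:30 / N:36 / A:39] → G (14)
G → [Z:6 / V:13 / W:16 / N:22 / A:25] → Z (6)
Z → [V:9 / W:10 / N:16 / A:19] → V (9)
V → [W:11 / N:17 / A:20] → W (11)
W → [N:6 / A:9] → N (6)
N → [A:3] → A (3)
Return A→O: 39.
Total = 14 + 6 + 9 + 11 + 6 + 3 + 39 = 88.

Nearest-neighbour total = 88 km; route O → G → Z → V → W → N → A → O.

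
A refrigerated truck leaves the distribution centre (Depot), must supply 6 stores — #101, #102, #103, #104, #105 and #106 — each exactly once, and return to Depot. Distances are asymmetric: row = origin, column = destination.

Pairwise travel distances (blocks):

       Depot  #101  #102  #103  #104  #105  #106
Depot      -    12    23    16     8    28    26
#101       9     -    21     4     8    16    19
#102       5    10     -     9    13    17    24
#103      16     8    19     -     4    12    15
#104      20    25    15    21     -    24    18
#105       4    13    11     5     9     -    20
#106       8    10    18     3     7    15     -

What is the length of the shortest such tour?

Depot - #101 - #102 - #103 - #104 - #105 - #106 - Depot: 12+21+9+4+24+20+8 = 98
Depot - #101 - #102 - #103 - #104 - #106 - #105 - Depot: 12+21+9+4+18+15+4 = 83
Depot - #101 - #102 - #103 - #105 - #104 - #106 - Depot: 12+21+9+12+9+18+8 = 89
Depot - #101 - #102 - #103 - #105 - #106 - #104 - Depot: 12+21+9+12+20+7+20 = 101
Depot - #101 - #102 - #103 - #106 - #104 - #105 - Depot: 12+21+9+15+7+24+4 = 92
Depot - #101 - #102 - #103 - #106 - #105 - #104 - Depot: 12+21+9+15+15+9+20 = 101
Depot - #101 - #102 - #104 - #103 - #105 - #106 - Depot: 12+21+13+21+12+20+8 = 107
Depot - #101 - #102 - #104 - #103 - #106 - #105 - Depot: 12+21+13+21+15+15+4 = 101
… (712 more)
Depot - #104 - #106 - #101 - #103 - #105 - #102 - Depot: 8+18+10+4+12+11+5 = 68  ← best
The minimum is 68.
One optimal route: Depot → #104 → #106 → #101 → #103 → #105 → #102 → Depot.

Shortest round trip = 68 blocks.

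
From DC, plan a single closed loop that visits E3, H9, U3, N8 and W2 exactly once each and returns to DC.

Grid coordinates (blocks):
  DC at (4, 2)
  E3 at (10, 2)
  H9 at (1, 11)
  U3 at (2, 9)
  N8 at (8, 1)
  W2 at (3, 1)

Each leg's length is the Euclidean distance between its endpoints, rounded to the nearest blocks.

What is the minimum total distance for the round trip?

DC→E3→H9→U3→N8→W2→DC: 6+13+2+10+5+1 = 37
DC→E3→H9→U3→W2→N8→DC: 6+13+2+8+5+4 = 38
DC→E3→H9→N8→U3→W2→DC: 6+13+12+10+8+1 = 50
DC→E3→H9→N8→W2→U3→DC: 6+13+12+5+8+7 = 51
DC→E3→H9→W2→U3→N8→DC: 6+13+10+8+10+4 = 51
DC→E3→H9→W2→N8→U3→DC: 6+13+10+5+10+7 = 51
DC→E3→U3→H9→N8→W2→DC: 6+11+2+12+5+1 = 37
DC→E3→U3→H9→W2→N8→DC: 6+11+2+10+5+4 = 38
DC→E3→U3→N8→H9→W2→DC: 6+11+10+12+10+1 = 50
DC→E3→U3→N8→W2→H9→DC: 6+11+10+5+10+9 = 51
DC→E3→U3→W2→H9→N8→DC: 6+11+8+10+12+4 = 51
DC→E3→U3→W2→N8→H9→DC: 6+11+8+5+12+9 = 51
DC→E3→N8→H9→U3→W2→DC: 6+2+12+2+8+1 = 31
DC→E3→N8→H9→W2→U3→DC: 6+2+12+10+8+7 = 45
… (46 more)
DC→H9→U3→E3→N8→W2→DC: 9+2+11+2+5+1 = 30  ← best
The minimum is 30.
One optimal route: DC → H9 → U3 → E3 → N8 → W2 → DC (or its reverse).

30 blocks — the shortest possible round trip.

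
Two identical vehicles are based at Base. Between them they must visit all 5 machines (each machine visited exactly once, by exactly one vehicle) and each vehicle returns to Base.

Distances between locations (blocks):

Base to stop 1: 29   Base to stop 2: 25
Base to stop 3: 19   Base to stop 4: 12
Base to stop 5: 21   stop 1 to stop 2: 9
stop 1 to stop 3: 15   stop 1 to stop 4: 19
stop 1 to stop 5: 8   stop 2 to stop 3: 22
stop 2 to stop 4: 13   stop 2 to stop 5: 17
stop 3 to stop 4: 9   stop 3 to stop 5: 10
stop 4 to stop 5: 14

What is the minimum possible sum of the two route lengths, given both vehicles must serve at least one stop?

95 blocks — the smallest possible combined total.

There are 2^4 − 1 = 15 ways to divide the 5 stops into two non-empty groups. For each, the best each vehicle can do is its own shortest tour through its group:
  {stop 1} + {stop 2, stop 3, stop 4, stop 5}: 58 + 71 = 129
  {stop 2} + {stop 1, stop 3, stop 4, stop 5}: 50 + 65 = 115
  {stop 1, stop 2} + {stop 3, stop 4, stop 5}: 63 + 52 = 115
  {stop 3} + {stop 1, stop 2, stop 4, stop 5}: 38 + 63 = 101
  {stop 1, stop 3} + {stop 2, stop 4, stop 5}: 63 + 63 = 126
  {stop 2, stop 3} + {stop 1, stop 4, stop 5}: 66 + 60 = 126
  … (15 splits in total)
  {stop 4} + {stop 1, stop 2, stop 3, stop 5}: 24 + 71 = 95  ← best
Best: vehicle 1 Base → stop 4 → Base = 24; vehicle 2 Base → stop 2 → stop 1 → stop 5 → stop 3 → Base = 71; combined 95.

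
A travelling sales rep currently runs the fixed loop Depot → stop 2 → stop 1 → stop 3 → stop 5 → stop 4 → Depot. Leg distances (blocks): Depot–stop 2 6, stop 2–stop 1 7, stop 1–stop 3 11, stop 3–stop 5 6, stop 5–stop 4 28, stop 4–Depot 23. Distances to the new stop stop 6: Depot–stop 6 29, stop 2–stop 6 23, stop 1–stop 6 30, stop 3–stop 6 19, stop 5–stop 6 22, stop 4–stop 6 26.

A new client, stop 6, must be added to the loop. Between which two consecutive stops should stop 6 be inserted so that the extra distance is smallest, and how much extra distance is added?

Adding 20 blocks by placing stop 6 on the stop 5–stop 4 leg.

Insertion cost between consecutive stops i–j is d(i,stop 6) + d(stop 6,j) − d(i,j):
  between Depot and stop 2: 29 + 23 − 6 = 46
  between stop 2 and stop 1: 23 + 30 − 7 = 46
  between stop 1 and stop 3: 30 + 19 − 11 = 38
  between stop 3 and stop 5: 19 + 22 − 6 = 35
  between stop 5 and stop 4: 22 + 26 − 28 = 20
  between stop 4 and Depot: 26 + 29 − 23 = 32
Cheapest insertion is between stop 5 and stop 4, adding 20.
New total = 81 + 20 = 101.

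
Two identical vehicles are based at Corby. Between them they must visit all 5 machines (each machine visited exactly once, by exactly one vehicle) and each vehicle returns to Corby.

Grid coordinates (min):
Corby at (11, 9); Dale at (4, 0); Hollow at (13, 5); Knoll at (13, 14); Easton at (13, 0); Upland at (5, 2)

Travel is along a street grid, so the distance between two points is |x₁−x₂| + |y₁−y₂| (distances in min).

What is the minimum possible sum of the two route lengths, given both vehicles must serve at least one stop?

Minimum combined distance: 50 min.

Try each way of splitting the stops between the two vehicles (each non-empty) and, for each split, find the best tour for each vehicle:
  {Dale} + {Hollow, Knoll, Easton, Upland}: 32 + 44 = 76
  {Hollow} + {Dale, Knoll, Easton, Upland}: 12 + 46 = 58
  {Dale, Hollow} + {Knoll, Easton, Upland}: 36 + 44 = 80
  {Knoll} + {Dale, Hollow, Easton, Upland}: 14 + 36 = 50
  {Dale, Knoll} + {Hollow, Easton, Upland}: 46 + 34 = 80
  {Hollow, Knoll} + {Dale, Easton, Upland}: 22 + 36 = 58
  … (15 splits in total)
Best: vehicle 1 Corby → Knoll → Corby = 14; vehicle 2 Corby → Hollow → Easton → Dale → Upland → Corby = 36; combined 50.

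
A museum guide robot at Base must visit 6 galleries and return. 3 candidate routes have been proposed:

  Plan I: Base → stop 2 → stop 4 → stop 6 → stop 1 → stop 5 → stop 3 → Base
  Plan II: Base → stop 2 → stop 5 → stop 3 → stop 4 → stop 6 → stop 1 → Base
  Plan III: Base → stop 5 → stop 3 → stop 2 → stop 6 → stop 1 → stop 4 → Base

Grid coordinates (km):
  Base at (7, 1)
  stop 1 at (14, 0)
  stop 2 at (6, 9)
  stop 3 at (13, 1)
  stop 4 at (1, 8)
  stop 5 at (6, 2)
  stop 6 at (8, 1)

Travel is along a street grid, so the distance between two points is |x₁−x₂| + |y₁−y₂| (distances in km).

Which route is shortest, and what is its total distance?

Shortest is Plan I, total 60 km.

Plan I: 9 + 6 + 14 + 7 + 10 + 8 + 6 = 60
Plan II: 9 + 7 + 8 + 19 + 14 + 7 + 8 = 72
Plan III: 2 + 8 + 15 + 10 + 7 + 21 + 13 = 76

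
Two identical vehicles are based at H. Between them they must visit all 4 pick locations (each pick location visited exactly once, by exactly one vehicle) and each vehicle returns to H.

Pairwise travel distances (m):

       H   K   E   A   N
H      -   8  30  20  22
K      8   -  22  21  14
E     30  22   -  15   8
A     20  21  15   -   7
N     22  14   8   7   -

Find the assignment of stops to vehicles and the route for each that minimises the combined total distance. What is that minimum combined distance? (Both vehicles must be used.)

81 m — the smallest possible combined total.

Check every non-empty split of the stops between the two vehicles; for each half take its own optimal tour:
  {K} + {E, A, N}: 16 + 65 = 81
  {E} + {K, A, N}: 60 + 49 = 109
  {K, E} + {A, N}: 60 + 49 = 109
  {A} + {K, E, N}: 40 + 60 = 100
  {K, A} + {E, N}: 49 + 60 = 109
  {E, A} + {K, N}: 65 + 44 = 109
  … (7 splits in total)
Best: vehicle 1 H → K → H = 16; vehicle 2 H → E → N → A → H = 65; combined 81.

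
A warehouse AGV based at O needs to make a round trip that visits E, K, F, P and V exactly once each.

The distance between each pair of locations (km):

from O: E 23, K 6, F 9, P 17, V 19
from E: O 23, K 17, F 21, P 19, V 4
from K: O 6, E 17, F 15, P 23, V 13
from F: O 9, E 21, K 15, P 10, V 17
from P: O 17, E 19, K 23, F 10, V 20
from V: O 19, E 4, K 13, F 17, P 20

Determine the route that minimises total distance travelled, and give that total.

Shortest round trip = 61 km.

O→E→K→F→P→V→O: 23+17+15+10+20+19 = 104
O→E→K→F→V→P→O: 23+17+15+17+20+17 = 109
O→E→K→P→F→V→O: 23+17+23+10+17+19 = 109
O→E→K→P→V→F→O: 23+17+23+20+17+9 = 109
O→E→K→V→F→P→O: 23+17+13+17+10+17 = 97
O→E→K→V→P→F→O: 23+17+13+20+10+9 = 92
O→E→F→K→P→V→O: 23+21+15+23+20+19 = 121
O→E→F→K→V→P→O: 23+21+15+13+20+17 = 109
O→E→F→P→K→V→O: 23+21+10+23+13+19 = 109
O→E→F→P→V→K→O: 23+21+10+20+13+6 = 93
O→E→F→V→K→P→O: 23+21+17+13+23+17 = 114
O→E→F→V→P→K→O: 23+21+17+20+23+6 = 110
O→E→P→K→F→V→O: 23+19+23+15+17+19 = 116
O→E→P→K→V→F→O: 23+19+23+13+17+9 = 104
… (46 more)
O→K→V→E→P→F→O: 6+13+4+19+10+9 = 61  ← best
The minimum is 61.
One optimal route: O → K → V → E → P → F → O (or its reverse).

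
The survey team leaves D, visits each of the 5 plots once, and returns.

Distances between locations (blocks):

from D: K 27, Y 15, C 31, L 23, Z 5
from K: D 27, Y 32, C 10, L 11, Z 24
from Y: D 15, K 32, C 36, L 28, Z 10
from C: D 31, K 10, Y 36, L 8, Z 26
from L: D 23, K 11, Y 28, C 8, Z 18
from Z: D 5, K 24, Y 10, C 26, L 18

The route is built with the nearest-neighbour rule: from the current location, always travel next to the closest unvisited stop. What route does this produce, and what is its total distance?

At D the remaining stops are Z 5, Y 15, L 23, K 27, C 31; go to Z.
At Z the remaining stops are Y 10, L 18, K 24, C 26; go to Y.
At Y the remaining stops are L 28, K 32, C 36; go to L.
At L the remaining stops are C 8, K 11; go to C.
At C the remaining stops are K 10; go to K.
Return K→D: 27.
Total = 5 + 10 + 28 + 8 + 10 + 27 = 88.

Nearest-neighbour total = 88 blocks; route D → Z → Y → L → C → K → D.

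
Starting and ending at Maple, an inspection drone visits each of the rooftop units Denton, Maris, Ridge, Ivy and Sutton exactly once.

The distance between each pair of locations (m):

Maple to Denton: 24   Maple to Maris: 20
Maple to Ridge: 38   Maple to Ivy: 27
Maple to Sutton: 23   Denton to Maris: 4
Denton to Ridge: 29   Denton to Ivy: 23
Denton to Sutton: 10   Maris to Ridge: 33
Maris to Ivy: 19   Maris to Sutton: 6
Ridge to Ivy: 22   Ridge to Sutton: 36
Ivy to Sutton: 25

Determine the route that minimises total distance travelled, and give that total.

With 5 stops there are 5!/2 = 60 distinct round trips (a route and its reverse cost the same).
Maple→Denton→Maris→Ridge→Ivy→Sutton→Maple: 24+4+33+22+25+23 = 131
Maple→Denton→Maris→Ridge→Sutton→Ivy→Maple: 24+4+33+36+25+27 = 149
Maple→Denton→Maris→Ivy→Ridge→Sutton→Maple: 24+4+19+22+36+23 = 128
Maple→Denton→Maris→Ivy→Sutton→Ridge→Maple: 24+4+19+25+36+38 = 146
Maple→Denton→Maris→Sutton→Ridge→Ivy→Maple: 24+4+6+36+22+27 = 119
Maple→Denton→Maris→Sutton→Ivy→Ridge→Maple: 24+4+6+25+22+38 = 119
Maple→Denton→Ridge→Maris→Ivy→Sutton→Maple: 24+29+33+19+25+23 = 153
Maple→Denton→Ridge→Maris→Sutton→Ivy→Maple: 24+29+33+6+25+27 = 144
Maple→Denton→Ridge→Ivy→Maris→Sutton→Maple: 24+29+22+19+6+23 = 123
Maple→Denton→Ridge→Ivy→Sutton→Maris→Maple: 24+29+22+25+6+20 = 126
Maple→Denton→Ridge→Sutton→Maris→Ivy→Maple: 24+29+36+6+19+27 = 141
Maple→Denton→Ridge→Sutton→Ivy→Maris→Maple: 24+29+36+25+19+20 = 153
Maple→Denton→Ivy→Maris→Ridge→Sutton→Maple: 24+23+19+33+36+23 = 158
Maple→Denton→Ivy→Maris→Sutton→Ridge→Maple: 24+23+19+6+36+38 = 146
… (46 more)
Maple→Ivy→Ridge→Denton→Maris→Sutton→Maple: 27+22+29+4+6+23 = 111  ← best
The minimum is 111.
One optimal route: Maple → Ivy → Ridge → Denton → Maris → Sutton → Maple (or its reverse).

Shortest round trip = 111 m.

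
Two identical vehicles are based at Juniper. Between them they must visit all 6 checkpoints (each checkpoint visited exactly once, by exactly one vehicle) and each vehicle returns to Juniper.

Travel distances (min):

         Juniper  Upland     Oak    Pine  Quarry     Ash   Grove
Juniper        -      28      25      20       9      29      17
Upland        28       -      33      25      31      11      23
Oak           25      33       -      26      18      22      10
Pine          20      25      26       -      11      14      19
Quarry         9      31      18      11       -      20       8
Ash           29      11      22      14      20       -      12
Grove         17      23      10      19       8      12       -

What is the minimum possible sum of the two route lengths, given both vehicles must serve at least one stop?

121 min — the smallest possible combined total.

Check every non-empty split of the stops between the two vehicles; for each half take its own optimal tour:
  {Upland} + {Oak, Pine, Quarry, Ash, Grove}: 56 + 81 = 137
  {Oak} + {Upland, Pine, Quarry, Ash, Grove}: 50 + 85 = 135
  {Upland, Oak} + {Pine, Quarry, Ash, Grove}: 86 + 63 = 149
  {Pine} + {Upland, Oak, Quarry, Ash, Grove}: 40 + 88 = 128
  {Upland, Pine} + {Oak, Quarry, Ash, Grove}: 73 + 76 = 149
  {Oak, Pine} + {Upland, Quarry, Ash, Grove}: 71 + 68 = 139
  … (31 splits in total)
  {Quarry} + {Upland, Oak, Pine, Ash, Grove}: 18 + 103 = 121  ← best
Best: vehicle 1 Juniper → Quarry → Juniper = 18; vehicle 2 Juniper → Oak → Grove → Upland → Ash → Pine → Juniper = 103; combined 121.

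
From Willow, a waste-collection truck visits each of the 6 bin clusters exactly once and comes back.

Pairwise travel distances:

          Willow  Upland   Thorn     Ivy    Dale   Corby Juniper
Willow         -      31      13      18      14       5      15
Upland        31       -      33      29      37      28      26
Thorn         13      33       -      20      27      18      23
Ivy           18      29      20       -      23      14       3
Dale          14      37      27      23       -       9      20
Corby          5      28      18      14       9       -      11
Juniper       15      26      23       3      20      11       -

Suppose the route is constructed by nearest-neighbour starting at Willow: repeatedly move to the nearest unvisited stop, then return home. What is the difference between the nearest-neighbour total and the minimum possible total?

Willow: Corby=5, Thorn=13, Dale=14, Juniper=15, Ivy=18, Upland=31 ⇒ Corby
Corby: Dale=9, Juniper=11, Ivy=14, Thorn=18, Upland=28 ⇒ Dale
Dale: Juniper=20, Ivy=23, Thorn=27, Upland=37 ⇒ Juniper
Juniper: Ivy=3, Thorn=23, Upland=26 ⇒ Ivy
Ivy: Thorn=20, Upland=29 ⇒ Thorn
Thorn: Upland=33 ⇒ Upland
NN route Willow → Corby → Dale → Juniper → Ivy → Thorn → Upland → Willow costs 121.
Optimal: Willow → Thorn → Upland → Ivy → Juniper → Dale → Corby → Willow costs 112 (by enumerating all 360 distinct tours).
Excess = 121 − 112 = 9.

Excess over optimum: 9.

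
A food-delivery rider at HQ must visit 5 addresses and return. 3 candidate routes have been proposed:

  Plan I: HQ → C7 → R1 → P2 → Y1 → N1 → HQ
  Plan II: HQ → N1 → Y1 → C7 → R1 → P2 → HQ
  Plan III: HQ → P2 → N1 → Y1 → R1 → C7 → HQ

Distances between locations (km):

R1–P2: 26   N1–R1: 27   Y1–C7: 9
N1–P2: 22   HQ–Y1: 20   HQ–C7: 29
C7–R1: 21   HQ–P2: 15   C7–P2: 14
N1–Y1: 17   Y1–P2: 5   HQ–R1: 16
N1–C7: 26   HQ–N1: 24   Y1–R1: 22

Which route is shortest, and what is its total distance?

112 km — Plan II is the shortest.

Plan I: 29 + 21 + 26 + 5 + 17 + 24 = 122
Plan II: 24 + 17 + 9 + 21 + 26 + 15 = 112
Plan III: 15 + 22 + 17 + 22 + 21 + 29 = 126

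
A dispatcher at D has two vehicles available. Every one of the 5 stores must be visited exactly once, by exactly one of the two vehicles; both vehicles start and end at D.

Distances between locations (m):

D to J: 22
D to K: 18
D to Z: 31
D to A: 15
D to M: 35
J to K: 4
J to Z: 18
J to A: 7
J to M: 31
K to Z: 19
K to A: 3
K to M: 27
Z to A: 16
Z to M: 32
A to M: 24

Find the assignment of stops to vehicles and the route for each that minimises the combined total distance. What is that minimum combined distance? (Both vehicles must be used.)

137 m — the smallest possible combined total.

Check every non-empty split of the stops between the two vehicles; for each half take its own optimal tour:
  {J} + {K, Z, A, M}: 44 + 104 = 148
  {K} + {J, Z, A, M}: 36 + 107 = 143
  {J, K} + {Z, A, M}: 44 + 98 = 142
  {Z} + {J, K, A, M}: 62 + 88 = 150
  {J, Z} + {K, A, M}: 71 + 80 = 151
  {K, Z} + {J, A, M}: 68 + 88 = 156
  … (15 splits in total)
  {A} + {J, K, Z, M}: 30 + 107 = 137  ← best
Best: vehicle 1 D → A → D = 30; vehicle 2 D → K → J → Z → M → D = 107; combined 137.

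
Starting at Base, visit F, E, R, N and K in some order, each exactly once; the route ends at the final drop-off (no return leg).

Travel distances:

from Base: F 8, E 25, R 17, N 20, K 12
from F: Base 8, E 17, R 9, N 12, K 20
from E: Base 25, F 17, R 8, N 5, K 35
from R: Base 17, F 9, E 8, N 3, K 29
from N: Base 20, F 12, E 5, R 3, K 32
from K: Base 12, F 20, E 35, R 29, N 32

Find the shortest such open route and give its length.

There are 5! = 120 possible orderings.
Base→F→E→R→N→K: 8+17+8+3+32 = 68
Base→F→E→R→K→N: 8+17+8+29+32 = 94
Base→F→E→N→R→K: 8+17+5+3+29 = 62
Base→F→E→N→K→R: 8+17+5+32+29 = 91
Base→F→E→K→R→N: 8+17+35+29+3 = 92
Base→F→E→K→N→R: 8+17+35+32+3 = 95
Base→F→R→E→N→K: 8+9+8+5+32 = 62
Base→F→R→E→K→N: 8+9+8+35+32 = 92
Base→F→R→N→E→K: 8+9+3+5+35 = 60
Base→F→R→N→K→E: 8+9+3+32+35 = 87
Base→F→R→K→E→N: 8+9+29+35+5 = 86
Base→F→R→K→N→E: 8+9+29+32+5 = 83
Base→F→N→E→R→K: 8+12+5+8+29 = 62
Base→F→N→E→K→R: 8+12+5+35+29 = 89
… (106 more)
Base→K→F→R→N→E: 12+20+9+3+5 = 49  ← best
The minimum is 49.
One shortest path: Base → K → F → R → N → E.

49 — the minimum one-way total.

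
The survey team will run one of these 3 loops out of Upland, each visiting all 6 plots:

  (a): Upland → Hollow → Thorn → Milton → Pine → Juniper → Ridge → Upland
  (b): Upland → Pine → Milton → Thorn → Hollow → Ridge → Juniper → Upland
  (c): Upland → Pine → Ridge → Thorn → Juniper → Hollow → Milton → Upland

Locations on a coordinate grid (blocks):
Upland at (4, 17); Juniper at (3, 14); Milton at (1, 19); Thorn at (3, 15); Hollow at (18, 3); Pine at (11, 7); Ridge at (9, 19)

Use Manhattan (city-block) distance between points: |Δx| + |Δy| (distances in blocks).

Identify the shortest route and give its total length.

106 blocks — (c) is the shortest.

(a): 28 + 27 + 6 + 22 + 15 + 11 + 7 = 116
(b): 17 + 22 + 6 + 27 + 25 + 11 + 4 = 112
(c): 17 + 14 + 10 + 1 + 26 + 33 + 5 = 106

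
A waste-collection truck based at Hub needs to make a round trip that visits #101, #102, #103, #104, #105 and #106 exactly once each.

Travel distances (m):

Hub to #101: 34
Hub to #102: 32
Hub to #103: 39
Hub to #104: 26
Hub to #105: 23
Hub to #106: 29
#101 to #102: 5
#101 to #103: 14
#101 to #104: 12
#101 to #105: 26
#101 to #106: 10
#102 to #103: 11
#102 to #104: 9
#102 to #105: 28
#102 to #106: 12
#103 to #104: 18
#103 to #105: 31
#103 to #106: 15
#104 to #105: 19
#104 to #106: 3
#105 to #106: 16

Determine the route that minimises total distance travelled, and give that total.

There are 360 distinct closed tours to check (reversals are equivalent).
Hub-#101-#102-#103-#104-#105-#106-Hub: 34+5+11+18+19+16+29 = 132
Hub-#101-#102-#103-#104-#106-#105-Hub: 34+5+11+18+3+16+23 = 110
Hub-#101-#102-#103-#105-#104-#106-Hub: 34+5+11+31+19+3+29 = 132
Hub-#101-#102-#103-#105-#106-#104-Hub: 34+5+11+31+16+3+26 = 126
Hub-#101-#102-#103-#106-#104-#105-Hub: 34+5+11+15+3+19+23 = 110
Hub-#101-#102-#103-#106-#105-#104-Hub: 34+5+11+15+16+19+26 = 126
Hub-#101-#102-#104-#103-#105-#106-Hub: 34+5+9+18+31+16+29 = 142
Hub-#101-#102-#104-#103-#106-#105-Hub: 34+5+9+18+15+16+23 = 120
… (352 more)
Hub-#104-#101-#102-#103-#106-#105-Hub: 26+12+5+11+15+16+23 = 108  ← best
The minimum is 108.
One optimal route: Hub → #104 → #101 → #102 → #103 → #106 → #105 → Hub (or its reverse).

Shortest round trip = 108 m.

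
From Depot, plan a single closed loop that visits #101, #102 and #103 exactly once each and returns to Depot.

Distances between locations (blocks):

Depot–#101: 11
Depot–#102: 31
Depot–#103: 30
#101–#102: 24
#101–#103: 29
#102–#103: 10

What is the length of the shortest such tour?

With 3 stops there are 3!/2 = 3 distinct round trips (a route and its reverse cost the same).
Depot→#101→#102→#103→Depot: 11+24+10+30 = 75
Depot→#101→#103→#102→Depot: 11+29+10+31 = 81
Depot→#102→#101→#103→Depot: 31+24+29+30 = 114
The minimum is 75.
One optimal route: Depot → #101 → #102 → #103 → Depot (or its reverse).

Minimum total distance: 75 blocks.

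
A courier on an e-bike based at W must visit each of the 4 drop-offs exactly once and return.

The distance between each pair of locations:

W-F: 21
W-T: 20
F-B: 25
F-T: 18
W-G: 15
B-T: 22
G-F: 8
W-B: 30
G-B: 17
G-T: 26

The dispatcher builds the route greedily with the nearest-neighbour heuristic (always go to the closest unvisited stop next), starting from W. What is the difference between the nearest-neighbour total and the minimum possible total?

The nearest-neighbour route is 5 longer than optimal.

From W: G=15, T=20, F=21, B=30 → choose G (15).
From G: F=8, B=17, T=26 → choose F (8).
From F: T=18, B=25 → choose T (18).
From T: B=22 → choose B (22).
NN route W → G → F → T → B → W costs 93.
Optimal: W → F → G → B → T → W costs 88 (by enumerating all 12 distinct tours).
Excess = 93 − 88 = 5.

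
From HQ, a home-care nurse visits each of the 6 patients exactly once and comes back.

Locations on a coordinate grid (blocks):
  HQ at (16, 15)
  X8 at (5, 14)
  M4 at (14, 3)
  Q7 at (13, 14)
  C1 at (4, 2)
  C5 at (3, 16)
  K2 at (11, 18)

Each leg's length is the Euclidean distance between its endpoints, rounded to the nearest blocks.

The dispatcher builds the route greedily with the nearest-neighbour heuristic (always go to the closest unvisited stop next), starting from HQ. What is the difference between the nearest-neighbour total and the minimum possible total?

1 blocks longer than the optimal tour.

From HQ: Q7=3, K2=6, X8=11, M4=12, C5=13, C1=18 → choose Q7 (3).
From Q7: K2=4, X8=8, C5=10, M4=11, C1=15 → choose K2 (4).
From K2: X8=7, C5=8, M4=15, C1=17 → choose X8 (7).
From X8: C5=3, C1=12, M4=14 → choose C5 (3).
From C5: C1=14, M4=17 → choose C1 (14).
From C1: M4=10 → choose M4 (10).
NN route HQ → Q7 → K2 → X8 → C5 → C1 → M4 → HQ costs 53.
Optimal: HQ → M4 → C1 → X8 → C5 → K2 → Q7 → HQ costs 52 (by enumerating all 360 distinct tours).
Excess = 53 − 52 = 1.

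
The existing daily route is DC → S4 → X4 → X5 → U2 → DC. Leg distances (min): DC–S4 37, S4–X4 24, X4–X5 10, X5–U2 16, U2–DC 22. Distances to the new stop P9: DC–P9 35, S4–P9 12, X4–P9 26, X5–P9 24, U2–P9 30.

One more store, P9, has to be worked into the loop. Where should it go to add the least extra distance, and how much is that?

+10 min — insert P9 between DC and S4.

Insertion cost between consecutive stops i–j is d(i,P9) + d(P9,j) − d(i,j):
  between DC and S4: 35 + 12 − 37 = 10
  between S4 and X4: 12 + 26 − 24 = 14
  between X4 and X5: 26 + 24 − 10 = 40
  between X5 and U2: 24 + 30 − 16 = 38
  between U2 and DC: 30 + 35 − 22 = 43
Cheapest insertion is between DC and S4, adding 10.
New total = 109 + 10 = 119.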